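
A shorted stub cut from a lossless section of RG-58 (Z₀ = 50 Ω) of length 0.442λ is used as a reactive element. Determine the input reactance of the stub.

βl = 2π × 0.442 = 159°
tan(βl) = -0.381
For a shorted stub, Z_in = jZ_0·tan(βl)

X_in ≈ -19.1 Ω (capacitive)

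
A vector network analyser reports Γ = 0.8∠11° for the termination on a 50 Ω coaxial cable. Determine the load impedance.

Z_L = Z_0·(1 + Γ)/(1 − Γ) = 50·(1.79 + j0.153)/(0.215 − j0.153)

Z_L ≈ 259 + j220 Ω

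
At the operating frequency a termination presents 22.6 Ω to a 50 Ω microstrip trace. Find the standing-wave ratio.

VSWR ≈ 2.21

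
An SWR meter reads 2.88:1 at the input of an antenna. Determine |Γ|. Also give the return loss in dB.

|Γ| ≈ 0.485; return loss ≈ 6.29 dB

|Γ| = (S − 1)/(S + 1) = (2.88 − 1)/(2.88 + 1) = 1.88/3.88
RL = −20·log₁₀|Γ| = −20·log₁₀(0.485)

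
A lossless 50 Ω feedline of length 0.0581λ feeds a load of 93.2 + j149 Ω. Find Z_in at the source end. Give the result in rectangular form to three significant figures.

βl = 2π × 0.0581 = 20.9°
tan(βl) = tan(20.9°) = 0.382
Z_in = Z_0·(Z_L + jZ_0·tanβl)/(Z_0 + jZ_L·tanβl)
     = 50·(93.2 + j168)/(-6.95 + j35.6)

Z_in ≈ 203 − j170 Ω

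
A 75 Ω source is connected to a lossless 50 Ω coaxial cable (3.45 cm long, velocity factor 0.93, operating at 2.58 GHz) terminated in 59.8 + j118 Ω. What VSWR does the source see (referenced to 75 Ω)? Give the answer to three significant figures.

VSWR ≈ 9.75

λ = v/f = 0.93·c / 2.58 GHz = 0.108 m
βl = 2π·l/λ = 2π × 0.319 = 115°
tan(βl) = -2.16
Z_in = Z_0·(Z_L + jZ_0·tanβl)/(Z_0 + jZ_L·tanβl) = 7.73 + j4.92 Ω
Γ_s = (Z_in − Z_s)/(Z_in + Z_s) = (-67.3 + j4.92)/(82.7 + j4.92), |Γ_s| = 0.814
VSWR = (1 + |Γ_s|)/(1 − |Γ_s|)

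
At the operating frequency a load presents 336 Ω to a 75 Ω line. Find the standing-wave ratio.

VSWR ≈ 4.48

Γ = (336 − 75)/(336 + 75) = 0.635
VSWR = (1 + 0.635)/(1 − 0.635)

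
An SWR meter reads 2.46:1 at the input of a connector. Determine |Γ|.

|Γ| ≈ 0.422

|Γ| = (S − 1)/(S + 1) = (2.46 − 1)/(2.46 + 1) = 1.46/3.46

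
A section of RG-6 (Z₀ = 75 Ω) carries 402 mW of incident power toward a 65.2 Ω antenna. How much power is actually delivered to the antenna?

P_delivered ≈ 400 mW

Γ = (65.2 − 75)/(65.2 + 75) = -0.0699
|Γ|² = 0.00489
P_refl = |Γ|²·P_inc = 1.96 mW, P_del = (1 − |Γ|²)·P_inc = 400 mW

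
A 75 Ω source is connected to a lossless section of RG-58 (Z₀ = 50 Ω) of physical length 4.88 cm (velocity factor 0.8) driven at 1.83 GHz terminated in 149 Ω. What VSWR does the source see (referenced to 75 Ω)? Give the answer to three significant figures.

λ = v/f = 0.8·c / 1.83 GHz = 0.131 m
βl = 2π·l/λ = 2π × 0.372 = 134°
tan(βl) = -1.04
Z_in = Z_0·(Z_L + jZ_0·tanβl)/(Z_0 + jZ_L·tanβl) = 29.3 + j38.7 Ω
Γ_s = (Z_in − Z_s)/(Z_in + Z_s) = (-45.7 + j38.7)/(104 + j38.7), |Γ_s| = 0.538
VSWR = (1 + |Γ_s|)/(1 − |Γ_s|)

VSWR ≈ 3.33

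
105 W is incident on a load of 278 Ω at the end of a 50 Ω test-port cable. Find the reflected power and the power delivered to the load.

Γ = (278 − 50)/(278 + 50) = 0.695
|Γ|² = 0.483
P_refl = |Γ|²·P_inc = 50.7 W, P_del = (1 − |Γ|²)·P_inc = 54.3 W

P_reflected ≈ 50.7 W; P_delivered ≈ 54.3 W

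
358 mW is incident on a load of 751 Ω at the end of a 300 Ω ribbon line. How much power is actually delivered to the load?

P_delivered ≈ 292 mW

Γ = (751 − 300)/(751 + 300) = 0.429
|Γ|² = 0.184
P_refl = |Γ|²·P_inc = 65.9 mW, P_del = (1 − |Γ|²)·P_inc = 292 mW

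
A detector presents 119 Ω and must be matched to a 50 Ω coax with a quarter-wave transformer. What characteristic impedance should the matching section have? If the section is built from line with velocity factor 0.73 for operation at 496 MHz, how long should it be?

Z_qwt = √(Z_0·R_L) = √(50 × 119) = √5950
λ = 0.73·c/f = 0.442 m, so l = λ/4 = 0.11 m

Z_qwt ≈ 77.1 Ω; length ≈ 11 cm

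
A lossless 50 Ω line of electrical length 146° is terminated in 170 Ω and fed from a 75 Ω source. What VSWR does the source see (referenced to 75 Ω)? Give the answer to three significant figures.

VSWR ≈ 3.21

tan(βl) = -0.675
Z_in = Z_0·(Z_L + jZ_0·tanβl)/(Z_0 + jZ_L·tanβl) = 39.5 + j56.9 Ω
Γ_s = (Z_in − Z_s)/(Z_in + Z_s) = (-35.5 + j56.9)/(115 + j56.9), |Γ_s| = 0.524
VSWR = (1 + |Γ_s|)/(1 − |Γ_s|)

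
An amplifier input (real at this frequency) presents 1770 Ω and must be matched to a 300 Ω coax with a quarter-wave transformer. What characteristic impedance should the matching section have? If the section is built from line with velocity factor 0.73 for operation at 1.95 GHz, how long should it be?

Z_qwt = √(Z_0·R_L) = √(300 × 1770) = √531000
λ = 0.73·c/f = 0.112 m, so l = λ/4 = 0.0281 m

Z_qwt ≈ 729 Ω; length ≈ 2.81 cm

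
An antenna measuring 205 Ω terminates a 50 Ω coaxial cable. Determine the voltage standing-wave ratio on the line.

VSWR ≈ 4.1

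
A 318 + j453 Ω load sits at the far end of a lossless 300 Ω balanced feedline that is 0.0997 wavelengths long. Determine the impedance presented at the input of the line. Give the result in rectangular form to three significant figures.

Z_in ≈ 812 − j513 Ω

βl = 2π × 0.0997 = 35.9°
tan(βl) = tan(35.9°) = 0.724
Z_in = Z_0·(Z_L + jZ_0·tanβl)/(Z_0 + jZ_L·tanβl)
     = 300·(318 + j670)/(-27.8 + j230)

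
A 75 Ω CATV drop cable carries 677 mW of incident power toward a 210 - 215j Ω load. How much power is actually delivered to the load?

P_delivered ≈ 335 mW

|Γ| = |(135 − j215)/(285 − j215)| = 0.711
|Γ|² = 0.506
P_refl = |Γ|²·P_inc = 342 mW, P_del = (1 − |Γ|²)·P_inc = 335 mW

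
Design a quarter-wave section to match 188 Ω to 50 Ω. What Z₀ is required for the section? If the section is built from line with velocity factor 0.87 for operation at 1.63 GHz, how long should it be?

Z_qwt = √(Z_0·R_L) = √(50 × 188) = √9400
λ = 0.87·c/f = 0.16 m, so l = λ/4 = 0.04 m

Z_qwt ≈ 97 Ω; length ≈ 4 cm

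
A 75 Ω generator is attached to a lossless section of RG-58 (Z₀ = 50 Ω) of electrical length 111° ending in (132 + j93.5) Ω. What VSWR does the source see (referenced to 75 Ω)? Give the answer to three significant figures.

tan(βl) = -2.61
Z_in = Z_0·(Z_L + jZ_0·tanβl)/(Z_0 + jZ_L·tanβl) = 12.6 + j8.46 Ω
Γ_s = (Z_in − Z_s)/(Z_in + Z_s) = (-62.4 + j8.46)/(87.6 + j8.46), |Γ_s| = 0.716
VSWR = (1 + |Γ_s|)/(1 − |Γ_s|)

VSWR ≈ 6.05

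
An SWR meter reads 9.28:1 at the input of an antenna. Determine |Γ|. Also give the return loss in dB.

|Γ| = (S − 1)/(S + 1) = (9.28 − 1)/(9.28 + 1) = 8.28/10.3
RL = −20·log₁₀|Γ| = −20·log₁₀(0.805)

|Γ| ≈ 0.805; return loss ≈ 1.88 dB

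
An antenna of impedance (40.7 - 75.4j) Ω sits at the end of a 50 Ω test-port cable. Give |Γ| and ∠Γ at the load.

Γ = (Z_L − Z_0)/(Z_L + Z_0) = (-9.3 − j75.4)/(90.7 − j75.4)
|Γ| = 76/118 = 0.644

Γ ≈ 0.644 ∠ -57.3°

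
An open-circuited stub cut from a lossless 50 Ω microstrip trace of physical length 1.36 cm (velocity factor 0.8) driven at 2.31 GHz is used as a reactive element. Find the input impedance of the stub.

Z_in ≈ −j46.4 Ω

λ = v/f = 0.8·c / 2.31 GHz = 0.104 m
βl = 2π·l/λ = 2π × 0.131 = 47.1°
tan(βl) = 1.08
For an open-circuited stub, Z_in = −jZ_0·cot(βl) = −jZ_0/tan(βl)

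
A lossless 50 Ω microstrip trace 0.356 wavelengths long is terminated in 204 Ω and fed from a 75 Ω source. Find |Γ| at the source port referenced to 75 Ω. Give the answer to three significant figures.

βl = 2π × 0.356 = 128°
tan(βl) = -1.27
Z_in = Z_0·(Z_L + jZ_0·tanβl)/(Z_0 + jZ_L·tanβl) = 19.1 + j35.6 Ω
Γ_s = (Z_in − Z_s)/(Z_in + Z_s) = (-55.9 + j35.6)/(94.1 + j35.6), |Γ_s| = 0.659

|Γ| ≈ 0.659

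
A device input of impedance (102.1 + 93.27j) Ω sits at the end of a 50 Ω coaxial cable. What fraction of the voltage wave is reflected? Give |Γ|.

Γ = (Z_L − Z_0)/(Z_L + Z_0) = (52.1 + j93.27)/(152.1 + j93.27)
|Γ| = 107/178

|Γ| ≈ 0.599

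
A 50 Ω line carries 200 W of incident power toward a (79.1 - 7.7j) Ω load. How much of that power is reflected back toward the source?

|Γ| = |(29.1 − j7.7)/(129.1 − j7.7)| = 0.233
|Γ|² = 0.0542
P_refl = |Γ|²·P_inc = 10.8 W, P_del = (1 − |Γ|²)·P_inc = 189 W

P_reflected ≈ 10.8 W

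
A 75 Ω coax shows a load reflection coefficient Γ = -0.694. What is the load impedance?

Z_L = Z_0·(1 + Γ)/(1 − Γ) = 75·(0.306)/(1.69)

Z_L ≈ 13.5 Ω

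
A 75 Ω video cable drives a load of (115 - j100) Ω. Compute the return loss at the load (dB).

RL ≈ 5.99 dB

Γ = (40 − j100)/(190 − j100), |Γ| = 0.502
RL = −20·log₁₀|Γ| = −20·log₁₀(0.502)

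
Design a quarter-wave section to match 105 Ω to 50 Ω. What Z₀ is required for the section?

Z_qwt ≈ 72.5 Ω

Z_qwt = √(Z_0·R_L) = √(50 × 105) = √5250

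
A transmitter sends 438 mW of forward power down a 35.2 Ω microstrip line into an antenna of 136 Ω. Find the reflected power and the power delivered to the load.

P_reflected ≈ 152 mW; P_delivered ≈ 286 mW

Γ = (136 − 35.2)/(136 + 35.2) = 0.589
|Γ|² = 0.347
P_refl = |Γ|²·P_inc = 152 mW, P_del = (1 − |Γ|²)·P_inc = 286 mW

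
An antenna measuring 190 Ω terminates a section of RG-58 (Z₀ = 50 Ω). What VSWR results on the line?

For a purely resistive load, VSWR = R_L/Z_0 or Z_0/R_L (whichever > 1) = 190/50

VSWR ≈ 3.8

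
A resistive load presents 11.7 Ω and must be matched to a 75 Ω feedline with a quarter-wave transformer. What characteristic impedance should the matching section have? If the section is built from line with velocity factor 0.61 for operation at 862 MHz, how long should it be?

Z_qwt ≈ 29.6 Ω; length ≈ 5.31 cm

Z_qwt = √(Z_0·R_L) = √(75 × 11.7) = √877.5
λ = 0.61·c/f = 0.212 m, so l = λ/4 = 0.0531 m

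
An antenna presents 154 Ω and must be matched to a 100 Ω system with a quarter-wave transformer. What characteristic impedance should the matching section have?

Z_qwt ≈ 124 Ω

Z_qwt = √(Z_0·R_L) = √(100 × 154) = √15400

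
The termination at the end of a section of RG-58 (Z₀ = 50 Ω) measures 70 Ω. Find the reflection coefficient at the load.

Γ = (Z_L − Z_0)/(Z_L + Z_0) = (70 − 50)/(70 + 50) = 20/120

Γ = 0.167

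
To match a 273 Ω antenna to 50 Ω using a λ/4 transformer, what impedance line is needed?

Z_qwt ≈ 117 Ω

Z_qwt = √(Z_0·R_L) = √(50 × 273) = √13650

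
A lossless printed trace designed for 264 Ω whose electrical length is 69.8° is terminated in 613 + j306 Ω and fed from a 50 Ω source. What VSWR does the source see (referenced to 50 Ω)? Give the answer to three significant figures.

tan(βl) = 2.72
Z_in = Z_0·(Z_L + jZ_0·tanβl)/(Z_0 + jZ_L·tanβl) = 116 − j137 Ω
Γ_s = (Z_in − Z_s)/(Z_in + Z_s) = (65.7 − j137)/(166 − j137), |Γ_s| = 0.706
VSWR = (1 + |Γ_s|)/(1 − |Γ_s|)

VSWR ≈ 5.8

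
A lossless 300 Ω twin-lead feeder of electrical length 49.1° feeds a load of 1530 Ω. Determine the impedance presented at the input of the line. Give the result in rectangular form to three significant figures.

tan(βl) = tan(49.1°) = 1.15
Z_in = Z_0·(Z_L + jZ_0·tanβl)/(Z_0 + jZ_L·tanβl)
     = 300·(1530 + j346)/(300 + j1770)

Z_in ≈ 100 − j243 Ω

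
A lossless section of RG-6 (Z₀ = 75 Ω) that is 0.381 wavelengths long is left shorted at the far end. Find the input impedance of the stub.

Z_in ≈ −j69.5 Ω

βl = 2π × 0.381 = 137°
tan(βl) = -0.927
For a shorted stub, Z_in = jZ_0·tan(βl)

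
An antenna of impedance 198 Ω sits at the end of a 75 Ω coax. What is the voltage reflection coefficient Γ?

Γ = 0.451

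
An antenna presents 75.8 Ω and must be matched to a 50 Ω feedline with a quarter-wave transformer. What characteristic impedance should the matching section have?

Z_qwt ≈ 61.6 Ω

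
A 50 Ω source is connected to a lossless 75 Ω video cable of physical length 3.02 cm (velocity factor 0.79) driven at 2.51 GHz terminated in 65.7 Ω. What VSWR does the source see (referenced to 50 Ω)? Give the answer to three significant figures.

VSWR ≈ 1.65

λ = v/f = 0.79·c / 2.51 GHz = 0.0944 m
βl = 2π·l/λ = 2π × 0.32 = 115°
tan(βl) = -2.13
Z_in = Z_0·(Z_L + jZ_0·tanβl)/(Z_0 + jZ_L·tanβl) = 81.2 − j8.29 Ω
Γ_s = (Z_in − Z_s)/(Z_in + Z_s) = (31.2 − j8.29)/(131 − j8.29), |Γ_s| = 0.245
VSWR = (1 + |Γ_s|)/(1 − |Γ_s|)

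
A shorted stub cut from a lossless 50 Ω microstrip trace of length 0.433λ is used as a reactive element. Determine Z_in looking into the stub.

βl = 2π × 0.433 = 156°
tan(βl) = -0.448
For a shorted stub, Z_in = jZ_0·tan(βl)

Z_in ≈ −j22.4 Ω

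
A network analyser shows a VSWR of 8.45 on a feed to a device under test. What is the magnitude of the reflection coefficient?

|Γ| = (S − 1)/(S + 1) = (8.45 − 1)/(8.45 + 1) = 7.45/9.45

|Γ| ≈ 0.788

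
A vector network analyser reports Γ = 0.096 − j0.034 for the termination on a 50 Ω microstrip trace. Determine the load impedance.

Z_L ≈ 60.5 − j4.15 Ω

Z_L = Z_0·(1 + Γ)/(1 − Γ) = 50·(1.1 − j0.034)/(0.904 + j0.034)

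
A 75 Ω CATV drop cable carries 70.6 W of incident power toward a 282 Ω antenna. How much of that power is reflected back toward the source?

Γ = (282 − 75)/(282 + 75) = 0.58
|Γ|² = 0.336
P_refl = |Γ|²·P_inc = 23.7 W, P_del = (1 − |Γ|²)·P_inc = 46.9 W

P_reflected ≈ 23.7 W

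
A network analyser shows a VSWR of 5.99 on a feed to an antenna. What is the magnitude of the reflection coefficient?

|Γ| ≈ 0.714

|Γ| = (S − 1)/(S + 1) = (5.99 − 1)/(5.99 + 1) = 4.99/6.99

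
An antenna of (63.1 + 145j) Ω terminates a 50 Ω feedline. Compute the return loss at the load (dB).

Γ = (13.1 + j145)/(113.1 + j145), |Γ| = 0.792
RL = −20·log₁₀|Γ| = −20·log₁₀(0.792)

RL ≈ 2.03 dB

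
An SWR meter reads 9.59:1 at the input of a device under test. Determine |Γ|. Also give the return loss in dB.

|Γ| ≈ 0.811; return loss ≈ 1.82 dB

|Γ| = (S − 1)/(S + 1) = (9.59 − 1)/(9.59 + 1) = 8.59/10.6
RL = −20·log₁₀|Γ| = −20·log₁₀(0.811)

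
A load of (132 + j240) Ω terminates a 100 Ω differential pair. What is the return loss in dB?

Γ = (32 + j240)/(232 + j240), |Γ| = 0.725
RL = −20·log₁₀|Γ| = −20·log₁₀(0.725)

RL ≈ 2.79 dB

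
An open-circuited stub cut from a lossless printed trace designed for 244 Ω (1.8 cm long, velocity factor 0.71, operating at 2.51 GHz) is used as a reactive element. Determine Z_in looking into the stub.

λ = v/f = 0.71·c / 2.51 GHz = 0.0849 m
βl = 2π·l/λ = 2π × 0.212 = 76.4°
tan(βl) = 4.12
For an open-circuited stub, Z_in = −jZ_0·cot(βl) = −jZ_0/tan(βl)

Z_in ≈ −j59.2 Ω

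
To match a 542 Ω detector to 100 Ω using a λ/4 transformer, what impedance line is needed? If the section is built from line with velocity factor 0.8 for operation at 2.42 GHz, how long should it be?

Z_qwt = √(Z_0·R_L) = √(100 × 542) = √54200
λ = 0.8·c/f = 0.0992 m, so l = λ/4 = 0.0248 m

Z_qwt ≈ 233 Ω; length ≈ 2.48 cm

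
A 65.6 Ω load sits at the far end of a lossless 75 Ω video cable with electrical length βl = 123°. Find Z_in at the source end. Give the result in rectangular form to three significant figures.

tan(βl) = tan(123°) = -1.54
Z_in = Z_0·(Z_L + jZ_0·tanβl)/(Z_0 + jZ_L·tanβl)
     = 75·(65.6 − j115)/(75 − j101)

Z_in ≈ 78.6 − j9.64 Ω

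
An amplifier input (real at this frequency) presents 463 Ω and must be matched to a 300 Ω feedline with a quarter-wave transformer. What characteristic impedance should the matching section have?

Z_qwt ≈ 373 Ω

Z_qwt = √(Z_0·R_L) = √(300 × 463) = √138900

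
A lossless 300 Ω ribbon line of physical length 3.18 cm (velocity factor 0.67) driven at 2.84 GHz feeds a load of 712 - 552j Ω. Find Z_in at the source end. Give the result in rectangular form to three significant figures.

Z_in ≈ 1030 + j393 Ω

λ = v/f = 0.67·c / 2.84 GHz = 0.0708 m
βl = 2π·l/λ = 2π × 0.449 = 162°
tan(βl) = tan(162°) = -0.33
Z_in = Z_0·(Z_L + jZ_0·tanβl)/(Z_0 + jZ_L·tanβl)
     = 300·(712 − j651)/(118 − j235)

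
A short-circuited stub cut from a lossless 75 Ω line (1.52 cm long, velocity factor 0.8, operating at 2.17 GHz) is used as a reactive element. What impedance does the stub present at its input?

λ = v/f = 0.8·c / 2.17 GHz = 0.111 m
βl = 2π·l/λ = 2π × 0.137 = 49.5°
tan(βl) = 1.17
For a short-circuited stub, Z_in = jZ_0·tan(βl)

Z_in ≈ +j87.7 Ω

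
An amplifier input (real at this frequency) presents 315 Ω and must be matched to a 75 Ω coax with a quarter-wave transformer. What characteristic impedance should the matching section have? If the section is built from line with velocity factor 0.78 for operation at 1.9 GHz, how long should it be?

Z_qwt = √(Z_0·R_L) = √(75 × 315) = √23620
λ = 0.78·c/f = 0.123 m, so l = λ/4 = 0.0308 m

Z_qwt ≈ 154 Ω; length ≈ 3.08 cm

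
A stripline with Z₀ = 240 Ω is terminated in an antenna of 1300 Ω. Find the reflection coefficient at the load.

Γ = (Z_L − Z_0)/(Z_L + Z_0) = (1300 − 240)/(1300 + 240) = 1060/1540

Γ = 0.688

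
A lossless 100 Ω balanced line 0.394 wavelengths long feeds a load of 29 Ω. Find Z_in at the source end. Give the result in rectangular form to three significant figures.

Z_in ≈ 44.6 − j68.4 Ω

βl = 2π × 0.394 = 142°
tan(βl) = tan(142°) = -0.786
Z_in = Z_0·(Z_L + jZ_0·tanβl)/(Z_0 + jZ_L·tanβl)
     = 100·(29 − j78.6)/(100 − j22.8)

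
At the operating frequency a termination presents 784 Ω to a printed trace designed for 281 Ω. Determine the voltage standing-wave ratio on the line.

VSWR ≈ 2.79

Γ = (784 − 281)/(784 + 281) = 0.472
VSWR = (1 + 0.472)/(1 − 0.472)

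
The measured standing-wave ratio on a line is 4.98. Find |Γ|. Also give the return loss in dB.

|Γ| = (S − 1)/(S + 1) = (4.98 − 1)/(4.98 + 1) = 3.98/5.98
RL = −20·log₁₀|Γ| = −20·log₁₀(0.666)

|Γ| ≈ 0.666; return loss ≈ 3.54 dB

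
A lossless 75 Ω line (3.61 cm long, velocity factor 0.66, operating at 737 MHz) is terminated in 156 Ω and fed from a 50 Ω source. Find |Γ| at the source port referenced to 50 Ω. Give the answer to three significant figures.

|Γ| ≈ 0.385

λ = v/f = 0.66·c / 737 MHz = 0.269 m
βl = 2π·l/λ = 2π × 0.134 = 48.4°
tan(βl) = 1.13
Z_in = Z_0·(Z_L + jZ_0·tanβl)/(Z_0 + jZ_L·tanβl) = 54.6 − j43.3 Ω
Γ_s = (Z_in − Z_s)/(Z_in + Z_s) = (4.57 − j43.3)/(105 − j43.3), |Γ_s| = 0.385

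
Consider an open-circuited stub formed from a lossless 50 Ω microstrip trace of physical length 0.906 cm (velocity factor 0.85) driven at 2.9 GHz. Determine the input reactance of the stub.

λ = v/f = 0.85·c / 2.9 GHz = 0.0879 m
βl = 2π·l/λ = 2π × 0.103 = 37.1°
tan(βl) = 0.756
For an open-circuited stub, Z_in = −jZ_0·cot(βl) = −jZ_0/tan(βl)

X_in ≈ -66.1 Ω (capacitive)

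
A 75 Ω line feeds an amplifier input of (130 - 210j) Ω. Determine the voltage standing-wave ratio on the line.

VSWR ≈ 6.68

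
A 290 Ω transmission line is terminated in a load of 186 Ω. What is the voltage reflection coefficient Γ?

Γ = (Z_L − Z_0)/(Z_L + Z_0) = (186 − 290)/(186 + 290) = -104/476

Γ = -0.218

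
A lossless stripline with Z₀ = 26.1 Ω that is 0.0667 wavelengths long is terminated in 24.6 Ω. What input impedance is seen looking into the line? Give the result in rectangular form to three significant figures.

Z_in ≈ 25.1 + j1.1 Ω

βl = 2π × 0.0667 = 24°
tan(βl) = tan(24°) = 0.445
Z_in = Z_0·(Z_L + jZ_0·tanβl)/(Z_0 + jZ_L·tanβl)
     = 26.1·(24.6 + j11.6)/(26.1 + j11)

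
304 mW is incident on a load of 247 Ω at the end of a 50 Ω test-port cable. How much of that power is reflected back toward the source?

P_reflected ≈ 134 mW

Γ = (247 − 50)/(247 + 50) = 0.663
|Γ|² = 0.44
P_refl = |Γ|²·P_inc = 134 mW, P_del = (1 − |Γ|²)·P_inc = 170 mW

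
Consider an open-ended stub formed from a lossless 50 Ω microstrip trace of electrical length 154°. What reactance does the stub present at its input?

X_in ≈ 103 Ω (inductive)

tan(βl) = -0.488
For an open-ended stub, Z_in = −jZ_0·cot(βl) = −jZ_0/tan(βl)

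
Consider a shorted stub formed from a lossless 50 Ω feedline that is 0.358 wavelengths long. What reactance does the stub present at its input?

X_in ≈ -62 Ω (capacitive)

βl = 2π × 0.358 = 129°
tan(βl) = -1.24
For a shorted stub, Z_in = jZ_0·tan(βl)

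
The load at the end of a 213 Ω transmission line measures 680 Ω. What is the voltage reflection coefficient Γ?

Γ = (Z_L − Z_0)/(Z_L + Z_0) = (680 − 213)/(680 + 213) = 467/893

Γ = 0.523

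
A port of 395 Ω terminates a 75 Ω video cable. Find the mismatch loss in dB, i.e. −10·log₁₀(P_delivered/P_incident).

mismatch loss ≈ 2.7 dB

Γ = (395 − 75)/(395 + 75) = 0.681
|Γ|² = 0.464, so P_del/P_inc = 1 − |Γ|² = 0.536
ML = −10·log₁₀(1 − |Γ|²)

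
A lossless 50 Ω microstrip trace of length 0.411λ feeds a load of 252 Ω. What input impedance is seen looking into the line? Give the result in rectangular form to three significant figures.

βl = 2π × 0.411 = 148°
tan(βl) = tan(148°) = -0.626
Z_in = Z_0·(Z_L + jZ_0·tanβl)/(Z_0 + jZ_L·tanβl)
     = 50·(252 − j31.3)/(50 − j158)

Z_in ≈ 32 + j69.7 Ω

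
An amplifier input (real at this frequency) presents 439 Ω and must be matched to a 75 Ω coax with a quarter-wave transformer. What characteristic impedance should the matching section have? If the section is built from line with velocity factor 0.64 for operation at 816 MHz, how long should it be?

Z_qwt = √(Z_0·R_L) = √(75 × 439) = √32920
λ = 0.64·c/f = 0.235 m, so l = λ/4 = 0.0588 m

Z_qwt ≈ 181 Ω; length ≈ 5.88 cm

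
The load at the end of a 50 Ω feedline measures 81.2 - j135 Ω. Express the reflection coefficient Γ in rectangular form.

Γ ≈ 0.63 − j0.381

Γ = (Z_L − Z_0)/(Z_L + Z_0) = (31.2 − j135)/(131.2 − j135)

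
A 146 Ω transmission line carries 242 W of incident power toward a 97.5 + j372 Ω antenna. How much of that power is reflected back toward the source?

|Γ| = |(-48.5 + j372)/(243.5 + j372)| = 0.844
|Γ|² = 0.712
P_refl = |Γ|²·P_inc = 172 W, P_del = (1 − |Γ|²)·P_inc = 69.7 W

P_reflected ≈ 172 W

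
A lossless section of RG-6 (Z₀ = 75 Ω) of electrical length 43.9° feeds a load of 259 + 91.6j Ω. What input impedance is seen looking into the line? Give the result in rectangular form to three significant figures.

Z_in ≈ 45 − j80.3 Ω

tan(βl) = tan(43.9°) = 0.962
Z_in = Z_0·(Z_L + jZ_0·tanβl)/(Z_0 + jZ_L·tanβl)
     = 75·(259 + j164)/(-13.1 + j249)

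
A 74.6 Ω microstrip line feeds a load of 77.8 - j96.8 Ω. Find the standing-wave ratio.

Γ = (Z_L − Z_0)/(Z_L + Z_0) = (3.2 − j96.8)/(152.4 − j96.8)
|Γ| = 96.9/181 = 0.536
VSWR = (1 + |Γ|)/(1 − |Γ|) = 1.54/0.464

VSWR ≈ 3.31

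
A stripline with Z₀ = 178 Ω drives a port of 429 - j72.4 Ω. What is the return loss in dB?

Γ = (251 − j72.4)/(607 − j72.4), |Γ| = 0.427
RL = −20·log₁₀|Γ| = −20·log₁₀(0.427)

RL ≈ 7.38 dB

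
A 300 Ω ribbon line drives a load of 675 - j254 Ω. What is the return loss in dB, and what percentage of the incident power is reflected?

RL ≈ 6.94 dB; 20.2% of incident power reflected

Γ = (375 − j254)/(975 − j254), |Γ| = 0.45
RL = −20·log₁₀(0.45) = 6.94 dB
P_refl/P_inc = |Γ|² = 0.202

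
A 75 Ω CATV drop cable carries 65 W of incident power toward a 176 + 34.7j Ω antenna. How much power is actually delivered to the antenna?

|Γ| = |(101 + j34.7)/(251 + j34.7)| = 0.421
|Γ|² = 0.178
P_refl = |Γ|²·P_inc = 11.5 W, P_del = (1 − |Γ|²)·P_inc = 53.5 W

P_delivered ≈ 53.5 W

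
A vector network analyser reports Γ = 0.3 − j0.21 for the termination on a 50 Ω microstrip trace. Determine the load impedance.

Z_L = Z_0·(1 + Γ)/(1 − Γ) = 50·(1.3 − j0.21)/(0.7 + j0.21)

Z_L ≈ 81.1 − j39.3 Ω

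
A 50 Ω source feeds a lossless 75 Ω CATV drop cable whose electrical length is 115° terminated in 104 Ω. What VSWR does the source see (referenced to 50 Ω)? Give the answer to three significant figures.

VSWR ≈ 1.38

tan(βl) = -2.14
Z_in = Z_0·(Z_L + jZ_0·tanβl)/(Z_0 + jZ_L·tanβl) = 59.2 + j15.1 Ω
Γ_s = (Z_in − Z_s)/(Z_in + Z_s) = (9.16 + j15.1)/(109 + j15.1), |Γ_s| = 0.16
VSWR = (1 + |Γ_s|)/(1 − |Γ_s|)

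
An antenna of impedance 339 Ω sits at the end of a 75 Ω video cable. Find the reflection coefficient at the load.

Γ = (Z_L − Z_0)/(Z_L + Z_0) = (339 − 75)/(339 + 75) = 264/414

Γ = 0.638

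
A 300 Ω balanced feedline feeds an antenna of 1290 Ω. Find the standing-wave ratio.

VSWR ≈ 4.3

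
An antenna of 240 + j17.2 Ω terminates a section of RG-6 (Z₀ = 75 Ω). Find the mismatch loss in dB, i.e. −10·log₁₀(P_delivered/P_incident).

mismatch loss ≈ 1.41 dB

Γ = (165 + j17.2)/(315 + j17.2), |Γ| = 0.526
|Γ|² = 0.277, so P_del/P_inc = 1 − |Γ|² = 0.723
ML = −10·log₁₀(1 − |Γ|²)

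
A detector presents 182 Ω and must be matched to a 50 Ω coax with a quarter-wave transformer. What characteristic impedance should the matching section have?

Z_qwt ≈ 95.4 Ω

Z_qwt = √(Z_0·R_L) = √(50 × 182) = √9100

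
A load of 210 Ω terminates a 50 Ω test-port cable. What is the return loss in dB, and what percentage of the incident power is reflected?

RL ≈ 4.22 dB; 37.9% of incident power reflected

Γ = (210 − 50)/(210 + 50) = 0.615
RL = −20·log₁₀(0.615) = 4.22 dB
P_refl/P_inc = |Γ|² = 0.379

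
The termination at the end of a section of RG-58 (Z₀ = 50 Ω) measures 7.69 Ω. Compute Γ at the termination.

Γ = -0.733

Γ = (Z_L − Z_0)/(Z_L + Z_0) = (7.69 − 50)/(7.69 + 50) = -42.31/57.69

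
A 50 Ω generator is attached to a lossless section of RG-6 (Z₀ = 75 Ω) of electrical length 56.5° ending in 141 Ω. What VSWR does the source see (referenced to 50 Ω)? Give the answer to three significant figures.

VSWR ≈ 1.85

tan(βl) = 1.51
Z_in = Z_0·(Z_L + jZ_0·tanβl)/(Z_0 + jZ_L·tanβl) = 51 − j31.7 Ω
Γ_s = (Z_in − Z_s)/(Z_in + Z_s) = (1.04 − j31.7)/(101 − j31.7), |Γ_s| = 0.299
VSWR = (1 + |Γ_s|)/(1 − |Γ_s|)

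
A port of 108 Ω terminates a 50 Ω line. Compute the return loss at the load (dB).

RL ≈ 8.7 dB

Γ = (108 − 50)/(108 + 50) = 0.367
RL = −20·log₁₀|Γ| = −20·log₁₀(0.367)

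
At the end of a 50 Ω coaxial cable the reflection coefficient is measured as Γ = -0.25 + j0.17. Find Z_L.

Z_L = Z_0·(1 + Γ)/(1 − Γ) = 50·(0.75 + j0.17)/(1.25 − j0.17)

Z_L ≈ 28.5 + j10.7 Ω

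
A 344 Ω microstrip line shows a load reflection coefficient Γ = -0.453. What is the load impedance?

Z_L ≈ 130 Ω

Z_L = Z_0·(1 + Γ)/(1 − Γ) = 344·(0.547)/(1.45)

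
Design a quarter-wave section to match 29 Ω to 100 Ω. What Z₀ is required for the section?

Z_qwt = √(Z_0·R_L) = √(100 × 29) = √2900

Z_qwt ≈ 53.9 Ω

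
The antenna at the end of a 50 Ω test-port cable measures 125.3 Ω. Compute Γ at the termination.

Γ = 0.43

Γ = (Z_L − Z_0)/(Z_L + Z_0) = (125.3 − 50)/(125.3 + 50) = 75.3/175.3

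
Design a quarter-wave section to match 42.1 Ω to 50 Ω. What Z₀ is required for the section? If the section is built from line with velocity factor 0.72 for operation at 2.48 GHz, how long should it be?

Z_qwt ≈ 45.9 Ω; length ≈ 2.18 cm

Z_qwt = √(Z_0·R_L) = √(50 × 42.1) = √2105
λ = 0.72·c/f = 0.0871 m, so l = λ/4 = 0.0218 m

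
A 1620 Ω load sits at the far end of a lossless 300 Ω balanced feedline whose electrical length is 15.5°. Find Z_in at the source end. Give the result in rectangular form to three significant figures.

tan(βl) = tan(15.5°) = 0.277
Z_in = Z_0·(Z_L + jZ_0·tanβl)/(Z_0 + jZ_L·tanβl)
     = 300·(1620 + j83.2)/(300 + j449)

Z_in ≈ 538 − j723 Ω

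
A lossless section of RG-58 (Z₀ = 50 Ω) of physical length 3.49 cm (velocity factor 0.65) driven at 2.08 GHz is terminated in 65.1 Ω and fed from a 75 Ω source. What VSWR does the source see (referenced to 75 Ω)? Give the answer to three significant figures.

λ = v/f = 0.65·c / 2.08 GHz = 0.0938 m
βl = 2π·l/λ = 2π × 0.372 = 134°
tan(βl) = -1.03
Z_in = Z_0·(Z_L + jZ_0·tanβl)/(Z_0 + jZ_L·tanβl) = 47.9 + j12.8 Ω
Γ_s = (Z_in − Z_s)/(Z_in + Z_s) = (-27.1 + j12.8)/(123 + j12.8), |Γ_s| = 0.243
VSWR = (1 + |Γ_s|)/(1 − |Γ_s|)

VSWR ≈ 1.64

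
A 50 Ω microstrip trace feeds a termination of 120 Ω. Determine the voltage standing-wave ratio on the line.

VSWR ≈ 2.4

Γ = (120 − 50)/(120 + 50) = 0.412
VSWR = (1 + 0.412)/(1 − 0.412)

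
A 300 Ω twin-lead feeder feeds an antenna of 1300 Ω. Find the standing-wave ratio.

VSWR ≈ 4.33

Γ = (1300 − 300)/(1300 + 300) = 0.625
VSWR = (1 + 0.625)/(1 − 0.625)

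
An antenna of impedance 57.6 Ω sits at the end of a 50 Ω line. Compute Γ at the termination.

Γ = 0.0706

Γ = (Z_L − Z_0)/(Z_L + Z_0) = (57.6 − 50)/(57.6 + 50) = 7.6/107.6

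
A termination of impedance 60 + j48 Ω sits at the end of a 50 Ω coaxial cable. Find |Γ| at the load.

|Γ| ≈ 0.409

Γ = (Z_L − Z_0)/(Z_L + Z_0) = (10 + j48)/(110 + j48)
|Γ| = 49/120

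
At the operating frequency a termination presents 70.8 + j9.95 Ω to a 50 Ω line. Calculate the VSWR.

Γ = (Z_L − Z_0)/(Z_L + Z_0) = (20.8 + j9.95)/(120.8 + j9.95)
|Γ| = 23.1/121 = 0.19
VSWR = (1 + |Γ|)/(1 − |Γ|) = 1.19/0.81

VSWR ≈ 1.47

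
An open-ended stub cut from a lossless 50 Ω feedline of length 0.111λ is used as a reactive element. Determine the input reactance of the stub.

βl = 2π × 0.111 = 40°
tan(βl) = 0.838
For an open-ended stub, Z_in = −jZ_0·cot(βl) = −jZ_0/tan(βl)

X_in ≈ -59.7 Ω (capacitive)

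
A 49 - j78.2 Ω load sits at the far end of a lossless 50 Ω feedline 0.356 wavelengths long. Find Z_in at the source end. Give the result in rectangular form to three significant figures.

βl = 2π × 0.356 = 128°
tan(βl) = tan(128°) = -1.27
Z_in = Z_0·(Z_L + jZ_0·tanβl)/(Z_0 + jZ_L·tanβl)
     = 50·(49 − j142)/(-49.5 − j62.4)

Z_in ≈ 50.6 + j79.5 Ω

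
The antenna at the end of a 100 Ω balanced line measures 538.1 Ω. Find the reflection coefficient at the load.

Γ = (Z_L − Z_0)/(Z_L + Z_0) = (538.1 − 100)/(538.1 + 100) = 438.1/638.1

Γ = 0.687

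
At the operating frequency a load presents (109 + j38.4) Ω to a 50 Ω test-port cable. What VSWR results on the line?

Γ = (Z_L − Z_0)/(Z_L + Z_0) = (59 + j38.4)/(159 + j38.4)
|Γ| = 70.4/164 = 0.43
VSWR = (1 + |Γ|)/(1 − |Γ|) = 1.43/0.57

VSWR ≈ 2.51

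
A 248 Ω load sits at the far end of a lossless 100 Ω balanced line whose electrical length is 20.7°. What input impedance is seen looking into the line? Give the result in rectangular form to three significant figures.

Z_in ≈ 151 − j104 Ω

tan(βl) = tan(20.7°) = 0.378
Z_in = Z_0·(Z_L + jZ_0·tanβl)/(Z_0 + jZ_L·tanβl)
     = 100·(248 + j37.8)/(100 + j93.7)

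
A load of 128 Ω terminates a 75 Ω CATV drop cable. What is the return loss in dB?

Γ = (128 − 75)/(128 + 75) = 0.261
RL = −20·log₁₀|Γ| = −20·log₁₀(0.261)

RL ≈ 11.7 dB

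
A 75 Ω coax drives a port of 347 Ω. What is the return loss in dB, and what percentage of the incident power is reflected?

Γ = (347 − 75)/(347 + 75) = 0.645
RL = −20·log₁₀(0.645) = 3.81 dB
P_refl/P_inc = |Γ|² = 0.415

RL ≈ 3.81 dB; 41.5% of incident power reflected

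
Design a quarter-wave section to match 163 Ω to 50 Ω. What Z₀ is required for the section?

Z_qwt = √(Z_0·R_L) = √(50 × 163) = √8150

Z_qwt ≈ 90.3 Ω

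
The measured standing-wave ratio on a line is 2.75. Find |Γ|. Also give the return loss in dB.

|Γ| ≈ 0.467; return loss ≈ 6.62 dB

|Γ| = (S − 1)/(S + 1) = (2.75 − 1)/(2.75 + 1) = 1.75/3.75
RL = −20·log₁₀|Γ| = −20·log₁₀(0.467)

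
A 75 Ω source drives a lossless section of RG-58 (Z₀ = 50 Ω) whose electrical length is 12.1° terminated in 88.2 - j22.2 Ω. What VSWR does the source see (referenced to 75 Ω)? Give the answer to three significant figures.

VSWR ≈ 1.62

tan(βl) = 0.214
Z_in = Z_0·(Z_L + jZ_0·tanβl)/(Z_0 + jZ_L·tanβl) = 68.7 − j34.2 Ω
Γ_s = (Z_in − Z_s)/(Z_in + Z_s) = (-6.28 − j34.2)/(144 − j34.2), |Γ_s| = 0.235
VSWR = (1 + |Γ_s|)/(1 − |Γ_s|)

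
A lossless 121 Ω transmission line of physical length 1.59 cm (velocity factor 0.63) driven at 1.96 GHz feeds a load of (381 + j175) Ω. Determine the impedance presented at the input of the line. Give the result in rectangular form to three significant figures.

Z_in ≈ 48.4 − j84.8 Ω

λ = v/f = 0.63·c / 1.96 GHz = 0.0964 m
βl = 2π·l/λ = 2π × 0.165 = 59.4°
tan(βl) = tan(59.4°) = 1.69
Z_in = Z_0·(Z_L + jZ_0·tanβl)/(Z_0 + jZ_L·tanβl)
     = 121·(381 + j379)/(-174 + j643)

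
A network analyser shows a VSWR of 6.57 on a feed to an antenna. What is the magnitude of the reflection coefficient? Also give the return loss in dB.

|Γ| = (S − 1)/(S + 1) = (6.57 − 1)/(6.57 + 1) = 5.57/7.57
RL = −20·log₁₀|Γ| = −20·log₁₀(0.736)

|Γ| ≈ 0.736; return loss ≈ 2.66 dB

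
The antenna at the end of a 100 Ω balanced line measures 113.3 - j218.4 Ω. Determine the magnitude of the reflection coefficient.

|Γ| ≈ 0.717

Γ = (Z_L − Z_0)/(Z_L + Z_0) = (13.3 − j218.4)/(213.3 − j218.4)
|Γ| = 219/305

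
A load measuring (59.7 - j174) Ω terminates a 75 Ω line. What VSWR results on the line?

VSWR ≈ 8.7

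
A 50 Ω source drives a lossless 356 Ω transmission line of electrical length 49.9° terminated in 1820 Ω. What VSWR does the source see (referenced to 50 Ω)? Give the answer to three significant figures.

VSWR ≈ 16.3

tan(βl) = 1.19
Z_in = Z_0·(Z_L + jZ_0·tanβl)/(Z_0 + jZ_L·tanβl) = 116 − j281 Ω
Γ_s = (Z_in − Z_s)/(Z_in + Z_s) = (65.9 − j281)/(166 − j281), |Γ_s| = 0.884
VSWR = (1 + |Γ_s|)/(1 − |Γ_s|)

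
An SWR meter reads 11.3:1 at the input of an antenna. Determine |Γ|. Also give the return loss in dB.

|Γ| = (S − 1)/(S + 1) = (11.3 − 1)/(11.3 + 1) = 10.3/12.3
RL = −20·log₁₀|Γ| = −20·log₁₀(0.837)

|Γ| ≈ 0.837; return loss ≈ 1.54 dB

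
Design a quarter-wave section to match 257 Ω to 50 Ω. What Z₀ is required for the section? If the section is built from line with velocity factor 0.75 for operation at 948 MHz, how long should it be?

Z_qwt ≈ 113 Ω; length ≈ 5.93 cm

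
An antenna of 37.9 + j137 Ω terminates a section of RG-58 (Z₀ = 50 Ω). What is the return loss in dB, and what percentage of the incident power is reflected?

RL ≈ 1.46 dB; 71.4% of incident power reflected

Γ = (-12.1 + j137)/(87.9 + j137), |Γ| = 0.845
RL = −20·log₁₀(0.845) = 1.46 dB
P_refl/P_inc = |Γ|² = 0.714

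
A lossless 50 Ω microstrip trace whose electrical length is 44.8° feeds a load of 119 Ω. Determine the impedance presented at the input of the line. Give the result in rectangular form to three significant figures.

Z_in ≈ 35.9 − j35.2 Ω

tan(βl) = tan(44.8°) = 0.993
Z_in = Z_0·(Z_L + jZ_0·tanβl)/(Z_0 + jZ_L·tanβl)
     = 50·(119 + j49.7)/(50 + j118)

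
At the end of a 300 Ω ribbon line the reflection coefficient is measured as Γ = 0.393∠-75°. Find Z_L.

Z_L = Z_0·(1 + Γ)/(1 − Γ) = 300·(1.1 − j0.38)/(0.898 + j0.38)

Z_L ≈ 267 − j239 Ω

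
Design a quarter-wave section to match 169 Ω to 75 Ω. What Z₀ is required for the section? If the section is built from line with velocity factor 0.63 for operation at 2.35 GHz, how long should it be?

Z_qwt ≈ 113 Ω; length ≈ 2.01 cm

Z_qwt = √(Z_0·R_L) = √(75 × 169) = √12680
λ = 0.63·c/f = 0.0804 m, so l = λ/4 = 0.0201 m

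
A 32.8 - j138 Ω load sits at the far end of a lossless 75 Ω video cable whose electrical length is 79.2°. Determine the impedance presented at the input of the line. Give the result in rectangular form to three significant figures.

tan(βl) = tan(79.2°) = 5.24
Z_in = Z_0·(Z_L + jZ_0·tanβl)/(Z_0 + jZ_L·tanβl)
     = 75·(32.8 + j255)/(798 + j172)

Z_in ≈ 7.88 + j22.3 Ω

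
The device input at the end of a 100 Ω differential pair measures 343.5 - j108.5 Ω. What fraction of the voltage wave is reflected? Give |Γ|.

Γ = (Z_L − Z_0)/(Z_L + Z_0) = (243.5 − j108.5)/(443.5 − j108.5)
|Γ| = 267/457

|Γ| ≈ 0.584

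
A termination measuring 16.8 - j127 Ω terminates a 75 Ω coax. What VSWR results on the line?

VSWR ≈ 17.4

Γ = (Z_L − Z_0)/(Z_L + Z_0) = (-58.2 − j127)/(91.8 − j127)
|Γ| = 140/157 = 0.891
VSWR = (1 + |Γ|)/(1 − |Γ|) = 1.89/0.109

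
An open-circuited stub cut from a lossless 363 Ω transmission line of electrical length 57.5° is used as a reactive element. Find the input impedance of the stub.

Z_in ≈ −j231 Ω

tan(βl) = 1.57
For an open-circuited stub, Z_in = −jZ_0·cot(βl) = −jZ_0/tan(βl)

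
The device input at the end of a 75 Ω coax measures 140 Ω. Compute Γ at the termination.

Γ = 0.302

Γ = (Z_L − Z_0)/(Z_L + Z_0) = (140 − 75)/(140 + 75) = 65/215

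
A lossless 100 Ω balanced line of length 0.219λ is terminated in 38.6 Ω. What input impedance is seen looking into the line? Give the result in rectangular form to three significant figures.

βl = 2π × 0.219 = 78.8°
tan(βl) = tan(78.8°) = 5.07
Z_in = Z_0·(Z_L + jZ_0·tanβl)/(Z_0 + jZ_L·tanβl)
     = 100·(38.6 + j507)/(100 + j196)

Z_in ≈ 213 + j89.3 Ω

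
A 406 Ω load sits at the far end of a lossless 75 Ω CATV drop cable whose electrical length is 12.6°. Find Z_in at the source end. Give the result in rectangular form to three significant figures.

tan(βl) = tan(12.6°) = 0.224
Z_in = Z_0·(Z_L + jZ_0·tanβl)/(Z_0 + jZ_L·tanβl)
     = 75·(406 + j16.8)/(75 + j90.8)

Z_in ≈ 173 − j193 Ω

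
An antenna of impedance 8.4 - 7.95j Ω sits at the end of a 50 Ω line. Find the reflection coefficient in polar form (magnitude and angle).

Γ = (Z_L − Z_0)/(Z_L + Z_0) = (-41.6 − j7.95)/(58.4 − j7.95)
|Γ| = 42.4/58.9 = 0.719

Γ ≈ 0.719 ∠ -161°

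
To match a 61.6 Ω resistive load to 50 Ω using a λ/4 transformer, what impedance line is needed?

Z_qwt = √(Z_0·R_L) = √(50 × 61.6) = √3080

Z_qwt ≈ 55.5 Ω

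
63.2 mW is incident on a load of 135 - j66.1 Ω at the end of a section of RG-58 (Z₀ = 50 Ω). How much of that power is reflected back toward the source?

P_reflected ≈ 19 mW

|Γ| = |(85 − j66.1)/(185 − j66.1)| = 0.548
|Γ|² = 0.3
P_refl = |Γ|²·P_inc = 19 mW, P_del = (1 − |Γ|²)·P_inc = 44.2 mW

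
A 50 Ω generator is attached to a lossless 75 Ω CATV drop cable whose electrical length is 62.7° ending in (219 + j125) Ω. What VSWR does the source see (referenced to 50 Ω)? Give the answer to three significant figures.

tan(βl) = 1.94
Z_in = Z_0·(Z_L + jZ_0·tanβl)/(Z_0 + jZ_L·tanβl) = 28.2 − j49.8 Ω
Γ_s = (Z_in − Z_s)/(Z_in + Z_s) = (-21.8 − j49.8)/(78.2 − j49.8), |Γ_s| = 0.587
VSWR = (1 + |Γ_s|)/(1 − |Γ_s|)

VSWR ≈ 3.84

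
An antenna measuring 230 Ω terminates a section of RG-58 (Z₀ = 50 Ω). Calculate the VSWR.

VSWR ≈ 4.6

For a purely resistive load, VSWR = R_L/Z_0 or Z_0/R_L (whichever > 1) = 230/50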